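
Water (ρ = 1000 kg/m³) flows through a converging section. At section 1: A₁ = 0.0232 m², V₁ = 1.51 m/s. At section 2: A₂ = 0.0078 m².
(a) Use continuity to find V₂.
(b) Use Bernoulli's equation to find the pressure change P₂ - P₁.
(a) Continuity: A₁V₁=A₂V₂ -> V₂=A₁V₁/A₂=0.0232*1.51/0.0078=4.49 m/s
(b) Bernoulli: P₂-P₁=0.5*rho*(V₁^2-V₂^2)/1000=0.5*1000*(1.51^2-4.49^2)/1000=-8.94 kPa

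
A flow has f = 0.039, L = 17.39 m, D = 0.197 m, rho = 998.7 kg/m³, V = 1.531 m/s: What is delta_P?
Formula: \Delta P = f \frac{L}{D} \frac{\rho V^2}{2}
delta_P = 0.039·(17.39/0.197)·0.5·998.7·1.531²/1000 = 4.03 kPa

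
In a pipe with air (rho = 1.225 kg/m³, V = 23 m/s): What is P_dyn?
Formula: P_{dyn} = \frac{1}{2} \rho V^2
P_dyn = 0.5·1.225·23²/1000 = 0.324 kPa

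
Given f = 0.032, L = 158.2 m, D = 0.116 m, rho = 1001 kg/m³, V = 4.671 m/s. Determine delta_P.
Formula: \Delta P = f \frac{L}{D} \frac{\rho V^2}{2}
delta_P = 0.032·(158.2/0.116)·0.5·1001·4.671²/1000 = 476.6 kPa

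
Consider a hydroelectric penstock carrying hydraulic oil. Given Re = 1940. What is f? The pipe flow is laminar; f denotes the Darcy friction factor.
Formula: f = \frac{64}{Re}
f = 64/1940 = 0.03299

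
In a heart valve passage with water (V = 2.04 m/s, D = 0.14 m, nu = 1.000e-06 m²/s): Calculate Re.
Formula: Re = \frac{V D}{\nu}
Re = 2.04·0.14/1.000e-06 = 285600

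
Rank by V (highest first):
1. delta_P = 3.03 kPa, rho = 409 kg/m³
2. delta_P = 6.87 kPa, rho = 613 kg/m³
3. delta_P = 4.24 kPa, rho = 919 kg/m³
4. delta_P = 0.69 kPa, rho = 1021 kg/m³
Case 1: V = 3.849 m/s
Case 2: V = 4.734 m/s
Case 3: V = 3.038 m/s
Case 4: V = 1.163 m/s
Ranking (highest first): 2, 1, 3, 4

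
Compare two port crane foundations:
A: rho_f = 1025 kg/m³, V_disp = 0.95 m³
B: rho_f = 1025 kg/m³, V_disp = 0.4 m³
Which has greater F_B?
F_B(A) = 9552 N, F_B(B) = 4022 N. Answer: A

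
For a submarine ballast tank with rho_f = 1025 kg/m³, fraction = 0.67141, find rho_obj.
Formula: f_{sub} = \frac{\rho_{obj}}{\rho_f}
Substituting knowns: 0.67141 = rho_obj/1025
Solving for rho_obj: rho_obj = 0.67141·1025 = 688.2 kg/m³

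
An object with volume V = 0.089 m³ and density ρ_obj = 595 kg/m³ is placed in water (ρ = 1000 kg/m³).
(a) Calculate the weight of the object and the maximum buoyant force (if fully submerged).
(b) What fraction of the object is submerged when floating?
(a) W=rho_obj*g*V=595*9.81*0.089=519.5 N; F_B(max)=rho*g*V=1000*9.81*0.089=873.1 N
(b) Floating fraction=rho_obj/rho=595/1000=0.595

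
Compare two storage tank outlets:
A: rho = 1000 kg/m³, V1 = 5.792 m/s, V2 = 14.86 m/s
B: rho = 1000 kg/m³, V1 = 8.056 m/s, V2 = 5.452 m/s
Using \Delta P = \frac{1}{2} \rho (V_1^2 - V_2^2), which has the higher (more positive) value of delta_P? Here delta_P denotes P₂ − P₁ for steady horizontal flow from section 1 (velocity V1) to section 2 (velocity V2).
delta_P(A) = -93.64 kPa, delta_P(B) = 17.59 kPa. Answer: B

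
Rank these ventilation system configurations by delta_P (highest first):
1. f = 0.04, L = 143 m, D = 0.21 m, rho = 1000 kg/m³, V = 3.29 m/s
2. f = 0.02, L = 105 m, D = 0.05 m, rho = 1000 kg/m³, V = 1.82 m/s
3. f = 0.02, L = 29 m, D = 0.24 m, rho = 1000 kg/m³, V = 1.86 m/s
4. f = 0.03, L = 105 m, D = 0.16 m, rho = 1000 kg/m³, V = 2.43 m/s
Case 1: delta_P = 147.4 kPa
Case 2: delta_P = 69.56 kPa
Case 3: delta_P = 4.18 kPa
Case 4: delta_P = 58.13 kPa
Ranking (highest first): 1, 2, 4, 3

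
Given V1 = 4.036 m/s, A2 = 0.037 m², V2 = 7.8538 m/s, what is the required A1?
Formula: V_2 = \frac{A_1 V_1}{A_2}
Substituting knowns: 7.8538 = A1·4.036/0.037
Solving for A1: A1 = 7.8538·0.037/4.036 = 0.072 m²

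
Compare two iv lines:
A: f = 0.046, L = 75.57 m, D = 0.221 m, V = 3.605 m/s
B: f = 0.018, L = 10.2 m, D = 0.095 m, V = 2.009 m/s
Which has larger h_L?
h_L(A) = 10.42 m, h_L(B) = 0.3976 m. Answer: A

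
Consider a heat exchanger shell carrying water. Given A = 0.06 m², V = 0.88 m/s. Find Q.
Formula: Q = A V
Q = 0.06·0.88·1000 = 52.8 L/s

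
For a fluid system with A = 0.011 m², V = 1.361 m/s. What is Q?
Formula: Q = A V
Q = 0.011·1.361·1000 = 14.97 L/s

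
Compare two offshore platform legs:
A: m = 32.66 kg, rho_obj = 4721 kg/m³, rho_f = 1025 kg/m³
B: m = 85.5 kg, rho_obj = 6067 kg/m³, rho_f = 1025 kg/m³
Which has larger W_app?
W_app(A) = 250.8 N, W_app(B) = 697.1 N. Answer: B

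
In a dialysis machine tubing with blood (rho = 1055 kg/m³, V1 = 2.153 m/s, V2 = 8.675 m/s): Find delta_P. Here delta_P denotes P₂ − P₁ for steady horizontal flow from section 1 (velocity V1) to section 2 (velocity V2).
Formula: \Delta P = \frac{1}{2} \rho (V_1^2 - V_2^2)
delta_P = 0.5·1055·(2.153² − 8.675²)/1000 = -37.25 kPa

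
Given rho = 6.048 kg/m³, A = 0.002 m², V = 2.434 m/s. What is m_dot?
Formula: \dot{m} = \rho A V
m_dot = 6.048·0.002·2.434 = 0.02944 kg/s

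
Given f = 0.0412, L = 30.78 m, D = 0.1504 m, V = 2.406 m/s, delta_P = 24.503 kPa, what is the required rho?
Formula: \Delta P = f \frac{L}{D} \frac{\rho V^2}{2}
Substituting knowns: 24.503 = 0.0412·(30.78/0.1504)·0.5·rho·2.406²/1000
Solving for rho: rho = (24.503·1000)/(0.0412·(30.78/0.1504)·0.5·2.406²) = 1004 kg/m³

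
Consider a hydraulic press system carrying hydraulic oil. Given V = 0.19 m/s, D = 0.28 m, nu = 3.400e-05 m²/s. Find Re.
Formula: Re = \frac{V D}{\nu}
Re = 0.19·0.28/3.400e-05 = 1565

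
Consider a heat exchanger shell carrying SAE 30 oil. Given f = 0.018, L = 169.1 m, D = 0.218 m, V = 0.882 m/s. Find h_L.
Formula: h_L = f \frac{L}{D} \frac{V^2}{2g}
h_L = 0.018·(169.1/0.218)·0.882²/(2·9.81) = 0.5536 m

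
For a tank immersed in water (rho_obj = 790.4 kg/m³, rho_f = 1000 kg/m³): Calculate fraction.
Formula: f_{sub} = \frac{\rho_{obj}}{\rho_f}
fraction = 790.4/1000 = 0.7904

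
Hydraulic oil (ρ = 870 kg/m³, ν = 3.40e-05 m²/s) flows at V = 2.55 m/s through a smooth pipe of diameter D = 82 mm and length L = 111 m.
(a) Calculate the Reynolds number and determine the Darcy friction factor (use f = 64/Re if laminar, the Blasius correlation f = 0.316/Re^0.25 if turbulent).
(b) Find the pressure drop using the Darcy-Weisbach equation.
(a) Re = V·D/ν = 2.55·0.082/3.40e-05 = 6150 → turbulent (Re > 4000); f = 0.316/Re^0.25 = 0.316/6150^0.25 = 0.035684
(b) Darcy-Weisbach: ΔP = f·(L/D)·½ρV²/1000 = 0.035684·(111/0.082)·½·870·2.55²/1000 = 136.6 kPa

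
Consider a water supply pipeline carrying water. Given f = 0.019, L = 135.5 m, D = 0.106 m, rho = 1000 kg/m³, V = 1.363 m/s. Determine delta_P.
Formula: \Delta P = f \frac{L}{D} \frac{\rho V^2}{2}
delta_P = 0.019·(135.5/0.106)·0.5·1000·1.363²/1000 = 22.56 kPa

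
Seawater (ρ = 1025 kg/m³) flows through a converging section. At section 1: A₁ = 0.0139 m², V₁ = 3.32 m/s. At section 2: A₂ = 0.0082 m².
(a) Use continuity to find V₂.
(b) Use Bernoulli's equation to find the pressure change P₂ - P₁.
(a) Continuity: A₁V₁=A₂V₂ -> V₂=A₁V₁/A₂=0.0139*3.32/0.0082=5.63 m/s
(b) Bernoulli: P₂-P₁=0.5*rho*(V₁^2-V₂^2)/1000=0.5*1025*(3.32^2-5.63^2)/1000=-10.6 kPa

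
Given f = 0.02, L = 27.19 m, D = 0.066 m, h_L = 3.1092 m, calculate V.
Formula: h_L = f \frac{L}{D} \frac{V^2}{2g}
Substituting knowns: 3.1092 = 0.02·(27.19/0.066)·V²/(2·9.81)
Solving for V: V = √(3.1092·2·9.81/(0.02·(27.19/0.066))) = 2.721 m/s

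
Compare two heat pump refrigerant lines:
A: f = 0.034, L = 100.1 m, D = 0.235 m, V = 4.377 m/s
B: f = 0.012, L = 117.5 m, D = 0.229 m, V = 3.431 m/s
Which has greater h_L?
h_L(A) = 14.14 m, h_L(B) = 3.694 m. Answer: A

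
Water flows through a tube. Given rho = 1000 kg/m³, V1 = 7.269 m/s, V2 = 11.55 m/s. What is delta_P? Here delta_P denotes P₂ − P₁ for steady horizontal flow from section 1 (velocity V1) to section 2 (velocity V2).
Formula: \Delta P = \frac{1}{2} \rho (V_1^2 - V_2^2)
delta_P = 0.5·1000·(7.269² − 11.55²)/1000 = -40.28 kPa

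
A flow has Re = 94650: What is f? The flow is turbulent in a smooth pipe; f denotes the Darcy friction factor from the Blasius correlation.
Formula: f = \frac{0.316}{Re^{0.25}}
f = 0.316/94650^0.25 = 0.01802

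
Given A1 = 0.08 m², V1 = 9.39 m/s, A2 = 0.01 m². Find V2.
Formula: V_2 = \frac{A_1 V_1}{A_2}
V2 = 0.08·9.39/0.01 = 75.12 m/s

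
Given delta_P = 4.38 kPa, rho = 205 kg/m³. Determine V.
Formula: V = \sqrt{\frac{2 \Delta P}{\rho}}
V = √(2·(4.38·1000)/205) = 6.537 m/s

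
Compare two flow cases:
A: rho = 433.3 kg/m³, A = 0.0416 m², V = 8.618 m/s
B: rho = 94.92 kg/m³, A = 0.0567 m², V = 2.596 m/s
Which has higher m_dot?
m_dot(A) = 155.3 kg/s, m_dot(B) = 13.97 kg/s. Answer: A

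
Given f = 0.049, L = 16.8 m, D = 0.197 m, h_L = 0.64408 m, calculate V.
Formula: h_L = f \frac{L}{D} \frac{V^2}{2g}
Substituting knowns: 0.64408 = 0.049·(16.8/0.197)·V²/(2·9.81)
Solving for V: V = √(0.64408·2·9.81/(0.049·(16.8/0.197))) = 1.739 m/s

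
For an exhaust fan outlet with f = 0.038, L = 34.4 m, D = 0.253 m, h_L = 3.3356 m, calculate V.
Formula: h_L = f \frac{L}{D} \frac{V^2}{2g}
Substituting knowns: 3.3356 = 0.038·(34.4/0.253)·V²/(2·9.81)
Solving for V: V = √(3.3356·2·9.81/(0.038·(34.4/0.253))) = 3.559 m/s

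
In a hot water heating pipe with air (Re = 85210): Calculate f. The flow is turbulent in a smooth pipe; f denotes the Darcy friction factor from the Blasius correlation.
Formula: f = \frac{0.316}{Re^{0.25}}
f = 0.316/85210^0.25 = 0.0185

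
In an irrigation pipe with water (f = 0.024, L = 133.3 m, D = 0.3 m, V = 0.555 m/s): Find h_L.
Formula: h_L = f \frac{L}{D} \frac{V^2}{2g}
h_L = 0.024·(133.3/0.3)·0.555²/(2·9.81) = 0.1674 m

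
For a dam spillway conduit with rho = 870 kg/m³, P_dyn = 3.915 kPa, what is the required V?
Formula: P_{dyn} = \frac{1}{2} \rho V^2
Substituting knowns: 3.915 = 0.5·870·V²/1000
Solving for V: V = √(2·(3.915·1000)/870) = 3 m/s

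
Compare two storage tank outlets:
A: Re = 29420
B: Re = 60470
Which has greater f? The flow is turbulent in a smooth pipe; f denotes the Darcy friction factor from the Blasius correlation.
f(A) = 0.02413, f(B) = 0.02015. Answer: A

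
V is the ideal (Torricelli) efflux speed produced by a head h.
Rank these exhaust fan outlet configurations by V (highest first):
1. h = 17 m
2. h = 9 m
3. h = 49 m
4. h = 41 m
Case 1: V = 18.26 m/s
Case 2: V = 13.29 m/s
Case 3: V = 31.01 m/s
Case 4: V = 28.36 m/s
Ranking (highest first): 3, 4, 1, 2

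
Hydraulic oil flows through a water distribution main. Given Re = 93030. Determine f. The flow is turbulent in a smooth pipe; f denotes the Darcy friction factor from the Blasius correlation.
Formula: f = \frac{0.316}{Re^{0.25}}
f = 0.316/93030^0.25 = 0.01809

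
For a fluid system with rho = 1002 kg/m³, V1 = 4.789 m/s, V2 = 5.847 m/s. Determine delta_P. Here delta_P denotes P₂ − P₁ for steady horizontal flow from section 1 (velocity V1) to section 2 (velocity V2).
Formula: \Delta P = \frac{1}{2} \rho (V_1^2 - V_2^2)
delta_P = 0.5·1002·(4.789² − 5.847²)/1000 = -5.638 kPa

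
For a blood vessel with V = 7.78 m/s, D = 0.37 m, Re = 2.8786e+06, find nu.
Formula: Re = \frac{V D}{\nu}
Substituting knowns: 2.8786e+06 = 7.78·0.37/nu
Solving for nu: nu = 7.78·0.37/2.8786e+06 = 1.000e-06 m²/s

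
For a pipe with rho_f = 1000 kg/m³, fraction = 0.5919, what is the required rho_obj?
Formula: f_{sub} = \frac{\rho_{obj}}{\rho_f}
Substituting knowns: 0.5919 = rho_obj/1000
Solving for rho_obj: rho_obj = 0.5919·1000 = 591.9 kg/m³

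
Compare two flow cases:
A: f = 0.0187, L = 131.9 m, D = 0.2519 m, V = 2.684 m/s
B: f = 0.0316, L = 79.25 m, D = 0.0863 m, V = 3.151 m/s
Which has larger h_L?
h_L(A) = 3.595 m, h_L(B) = 14.68 m. Answer: B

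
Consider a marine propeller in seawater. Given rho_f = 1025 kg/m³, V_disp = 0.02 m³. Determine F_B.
Formula: F_B = \rho_f g V_{disp}
F_B = 1025·9.81·0.02 = 201.1 N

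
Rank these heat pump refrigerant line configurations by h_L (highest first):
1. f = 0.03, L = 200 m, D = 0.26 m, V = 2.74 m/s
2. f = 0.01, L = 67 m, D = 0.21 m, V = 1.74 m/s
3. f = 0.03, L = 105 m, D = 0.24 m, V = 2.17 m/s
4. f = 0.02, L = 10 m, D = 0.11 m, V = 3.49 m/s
Case 1: h_L = 8.83 m
Case 2: h_L = 0.4923 m
Case 3: h_L = 3.15 m
Case 4: h_L = 1.129 m
Ranking (highest first): 1, 3, 4, 2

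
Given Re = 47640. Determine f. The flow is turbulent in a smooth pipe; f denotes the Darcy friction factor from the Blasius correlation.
Formula: f = \frac{0.316}{Re^{0.25}}
f = 0.316/47640^0.25 = 0.02139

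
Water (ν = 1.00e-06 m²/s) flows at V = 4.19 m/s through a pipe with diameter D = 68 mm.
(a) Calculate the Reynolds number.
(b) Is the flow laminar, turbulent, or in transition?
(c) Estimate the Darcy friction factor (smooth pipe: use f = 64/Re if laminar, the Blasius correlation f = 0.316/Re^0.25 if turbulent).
(a) Re = V·D/ν = 4.19·0.068/1.00e-06 = 284920
(b) Flow regime: turbulent (Re > 4000)
(c) Friction factor: f = 0.316/Re^0.25 = 0.316/284920^0.25 = 0.01368 (Blasius is strictly valid for Re ≲ 1e5; used here as the smooth-pipe estimate the problem specifies)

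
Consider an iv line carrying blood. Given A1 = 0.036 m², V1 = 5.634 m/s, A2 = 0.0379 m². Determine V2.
Formula: V_2 = \frac{A_1 V_1}{A_2}
V2 = 0.036·5.634/0.0379 = 5.352 m/s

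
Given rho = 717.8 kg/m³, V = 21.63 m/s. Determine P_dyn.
Formula: P_{dyn} = \frac{1}{2} \rho V^2
P_dyn = 0.5·717.8·21.63²/1000 = 167.9 kPa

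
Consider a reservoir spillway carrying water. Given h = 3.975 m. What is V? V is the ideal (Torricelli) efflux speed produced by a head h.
Formula: V = \sqrt{2 g h}
V = √(2·9.81·3.975) = 8.831 m/s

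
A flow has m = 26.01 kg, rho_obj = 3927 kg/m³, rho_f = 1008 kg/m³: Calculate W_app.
Formula: W_{app} = mg\left(1 - \frac{\rho_f}{\rho_{obj}}\right)
W_app = 26.01·9.81·(1 − 1008/3927) = 189.7 N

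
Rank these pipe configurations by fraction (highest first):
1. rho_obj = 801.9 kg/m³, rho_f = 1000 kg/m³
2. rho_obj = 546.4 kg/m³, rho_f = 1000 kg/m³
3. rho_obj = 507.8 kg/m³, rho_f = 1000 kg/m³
Case 1: fraction = 0.8019
Case 2: fraction = 0.5464
Case 3: fraction = 0.5078
Ranking (highest first): 1, 2, 3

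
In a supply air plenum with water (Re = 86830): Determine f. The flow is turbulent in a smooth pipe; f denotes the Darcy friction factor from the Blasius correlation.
Formula: f = \frac{0.316}{Re^{0.25}}
f = 0.316/86830^0.25 = 0.01841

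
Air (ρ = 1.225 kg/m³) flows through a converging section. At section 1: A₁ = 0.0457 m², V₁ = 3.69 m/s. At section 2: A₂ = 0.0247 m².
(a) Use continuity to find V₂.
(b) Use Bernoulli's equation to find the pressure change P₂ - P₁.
(a) Continuity: A₁V₁=A₂V₂ -> V₂=A₁V₁/A₂=0.0457*3.69/0.0247=6.83 m/s
(b) Bernoulli: P₂-P₁=0.5*rho*(V₁^2-V₂^2)/1000=0.5*1.225*(3.69^2-6.83^2)/1000=-0.02023 kPa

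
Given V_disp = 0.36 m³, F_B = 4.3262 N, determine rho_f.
Formula: F_B = \rho_f g V_{disp}
Substituting knowns: 4.3262 = rho_f·9.81·0.36
Solving for rho_f: rho_f = 4.3262/(9.81·0.36) = 1.225 kg/m³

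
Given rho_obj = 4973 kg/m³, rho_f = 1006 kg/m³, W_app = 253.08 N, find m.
Formula: W_{app} = mg\left(1 - \frac{\rho_f}{\rho_{obj}}\right)
Substituting knowns: 253.08 = m·9.81·(1 − 1006/4973)
Solving for m: m = 253.08/(9.81·(1 − 1006/4973)) = 32.34 kg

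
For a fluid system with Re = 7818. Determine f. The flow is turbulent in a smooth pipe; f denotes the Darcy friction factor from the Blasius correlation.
Formula: f = \frac{0.316}{Re^{0.25}}
f = 0.316/7818^0.25 = 0.03361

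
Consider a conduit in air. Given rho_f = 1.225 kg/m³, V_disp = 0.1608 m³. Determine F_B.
Formula: F_B = \rho_f g V_{disp}
F_B = 1.225·9.81·0.1608 = 1.932 N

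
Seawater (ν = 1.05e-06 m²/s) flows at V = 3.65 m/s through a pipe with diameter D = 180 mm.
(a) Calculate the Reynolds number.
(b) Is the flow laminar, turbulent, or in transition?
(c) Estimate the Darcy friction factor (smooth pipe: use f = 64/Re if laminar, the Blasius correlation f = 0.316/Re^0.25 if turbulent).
(a) Re = V·D/ν = 3.65·0.18/1.05e-06 = 625710
(b) Flow regime: turbulent (Re > 4000)
(c) Friction factor: f = 0.316/Re^0.25 = 0.316/625710^0.25 = 0.01124 (Blasius is strictly valid for Re ≲ 1e5; used here as the smooth-pipe estimate the problem specifies)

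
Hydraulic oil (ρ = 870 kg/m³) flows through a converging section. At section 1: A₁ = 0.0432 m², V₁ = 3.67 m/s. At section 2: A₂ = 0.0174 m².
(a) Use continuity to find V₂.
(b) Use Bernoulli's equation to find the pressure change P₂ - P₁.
(a) Continuity: A₁V₁=A₂V₂ -> V₂=A₁V₁/A₂=0.0432*3.67/0.0174=9.11 m/s
(b) Bernoulli: P₂-P₁=0.5*rho*(V₁^2-V₂^2)/1000=0.5*870*(3.67^2-9.11^2)/1000=-30.24 kPa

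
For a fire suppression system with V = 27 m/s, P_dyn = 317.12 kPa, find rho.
Formula: P_{dyn} = \frac{1}{2} \rho V^2
Substituting knowns: 317.12 = 0.5·rho·27²/1000
Solving for rho: rho = 2·(317.12·1000)/27² = 870 kg/m³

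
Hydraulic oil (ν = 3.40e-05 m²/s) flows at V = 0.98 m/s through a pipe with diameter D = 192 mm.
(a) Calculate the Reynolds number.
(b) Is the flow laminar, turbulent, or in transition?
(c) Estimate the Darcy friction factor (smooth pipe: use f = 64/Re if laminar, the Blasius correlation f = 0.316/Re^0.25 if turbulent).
(a) Re = V·D/ν = 0.98·0.192/3.40e-05 = 5534.1
(b) Flow regime: turbulent (Re > 4000)
(c) Friction factor: f = 0.316/Re^0.25 = 0.316/5534.1^0.25 = 0.03664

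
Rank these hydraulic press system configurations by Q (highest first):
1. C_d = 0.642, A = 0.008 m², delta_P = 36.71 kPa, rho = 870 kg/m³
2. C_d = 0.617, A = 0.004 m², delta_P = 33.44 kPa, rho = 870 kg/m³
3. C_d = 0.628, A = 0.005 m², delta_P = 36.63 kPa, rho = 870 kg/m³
Case 1: Q = 47.18 L/s
Case 2: Q = 21.64 L/s
Case 3: Q = 28.81 L/s
Ranking (highest first): 1, 3, 2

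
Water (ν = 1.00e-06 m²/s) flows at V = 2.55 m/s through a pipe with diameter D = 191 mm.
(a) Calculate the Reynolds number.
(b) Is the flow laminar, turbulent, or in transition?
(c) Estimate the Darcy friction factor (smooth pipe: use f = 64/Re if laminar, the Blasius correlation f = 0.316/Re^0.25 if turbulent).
(a) Re = V·D/ν = 2.55·0.191/1.00e-06 = 487050
(b) Flow regime: turbulent (Re > 4000)
(c) Friction factor: f = 0.316/Re^0.25 = 0.316/487050^0.25 = 0.01196 (Blasius is strictly valid for Re ≲ 1e5; used here as the smooth-pipe estimate the problem specifies)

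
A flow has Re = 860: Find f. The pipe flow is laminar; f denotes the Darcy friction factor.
Formula: f = \frac{64}{Re}
f = 64/860 = 0.07442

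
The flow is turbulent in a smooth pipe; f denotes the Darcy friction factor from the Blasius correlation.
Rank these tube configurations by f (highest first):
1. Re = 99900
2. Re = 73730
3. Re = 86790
Case 1: f = 0.01777
Case 2: f = 0.01918
Case 3: f = 0.01841
Ranking (highest first): 2, 3, 1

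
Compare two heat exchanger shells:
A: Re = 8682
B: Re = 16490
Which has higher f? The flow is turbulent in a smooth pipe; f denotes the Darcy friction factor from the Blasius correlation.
f(A) = 0.03274, f(B) = 0.02789. Answer: A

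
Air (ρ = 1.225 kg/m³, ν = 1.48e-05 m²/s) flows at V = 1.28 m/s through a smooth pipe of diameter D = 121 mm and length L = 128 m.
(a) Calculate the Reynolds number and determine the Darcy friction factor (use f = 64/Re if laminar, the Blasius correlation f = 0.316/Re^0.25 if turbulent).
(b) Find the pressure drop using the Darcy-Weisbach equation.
(a) Re = V·D/ν = 1.28·0.121/1.48e-05 = 10465 → turbulent (Re > 4000); f = 0.316/Re^0.25 = 0.316/10465^0.25 = 0.031243
(b) Darcy-Weisbach: ΔP = f·(L/D)·½ρV²/1000 = 0.031243·(128/0.121)·½·1.225·1.28²/1000 = 0.03317 kPa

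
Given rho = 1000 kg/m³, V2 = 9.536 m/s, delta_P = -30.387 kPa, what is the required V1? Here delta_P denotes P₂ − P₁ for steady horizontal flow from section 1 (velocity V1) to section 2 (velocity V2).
Formula: \Delta P = \frac{1}{2} \rho (V_1^2 - V_2^2)
Substituting knowns: -30.387 = 0.5·1000·(V1² − 9.536²)/1000
Solving for V1: V1 = √(9.536² + 2·(-30.387·1000)/1000) = 5.492 m/s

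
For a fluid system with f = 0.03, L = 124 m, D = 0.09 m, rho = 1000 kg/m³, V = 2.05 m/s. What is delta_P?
Formula: \Delta P = f \frac{L}{D} \frac{\rho V^2}{2}
delta_P = 0.03·(124/0.09)·0.5·1000·2.05²/1000 = 86.85 kPa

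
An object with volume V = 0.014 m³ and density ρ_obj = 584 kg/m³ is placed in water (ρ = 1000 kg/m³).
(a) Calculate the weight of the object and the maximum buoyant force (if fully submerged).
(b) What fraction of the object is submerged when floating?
(a) W=rho_obj*g*V=584*9.81*0.014=80.2 N; F_B(max)=rho*g*V=1000*9.81*0.014=137.3 N
(b) Floating fraction=rho_obj/rho=584/1000=0.584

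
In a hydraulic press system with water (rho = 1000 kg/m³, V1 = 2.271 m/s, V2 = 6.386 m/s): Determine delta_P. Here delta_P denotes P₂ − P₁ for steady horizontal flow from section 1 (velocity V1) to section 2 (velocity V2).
Formula: \Delta P = \frac{1}{2} \rho (V_1^2 - V_2^2)
delta_P = 0.5·1000·(2.271² − 6.386²)/1000 = -17.81 kPa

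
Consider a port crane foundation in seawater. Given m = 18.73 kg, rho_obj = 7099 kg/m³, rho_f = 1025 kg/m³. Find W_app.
Formula: W_{app} = mg\left(1 - \frac{\rho_f}{\rho_{obj}}\right)
W_app = 18.73·9.81·(1 − 1025/7099) = 157.2 N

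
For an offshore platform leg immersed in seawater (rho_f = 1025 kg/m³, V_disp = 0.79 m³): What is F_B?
Formula: F_B = \rho_f g V_{disp}
F_B = 1025·9.81·0.79 = 7944 N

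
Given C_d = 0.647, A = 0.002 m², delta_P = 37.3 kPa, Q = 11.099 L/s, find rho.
Formula: Q = C_d A \sqrt{\frac{2 \Delta P}{\rho}}
Substituting knowns: 11.099 = 0.647·0.002·√(2·(37.3·1000)/rho)·1000
Solving for rho: rho = 2·(37.3·1000)/((11.099/1000)/(0.647·0.002))² = 1014 kg/m³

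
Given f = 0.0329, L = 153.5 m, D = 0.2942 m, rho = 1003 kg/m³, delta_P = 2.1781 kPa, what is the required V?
Formula: \Delta P = f \frac{L}{D} \frac{\rho V^2}{2}
Substituting knowns: 2.1781 = 0.0329·(153.5/0.2942)·0.5·1003·V²/1000
Solving for V: V = √((2.1781·1000)/(0.0329·(153.5/0.2942)·0.5·1003)) = 0.503 m/s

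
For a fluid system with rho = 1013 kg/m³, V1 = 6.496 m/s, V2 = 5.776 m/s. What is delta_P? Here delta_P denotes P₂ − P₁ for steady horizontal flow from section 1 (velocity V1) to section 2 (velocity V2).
Formula: \Delta P = \frac{1}{2} \rho (V_1^2 - V_2^2)
delta_P = 0.5·1013·(6.496² − 5.776²)/1000 = 4.475 kPa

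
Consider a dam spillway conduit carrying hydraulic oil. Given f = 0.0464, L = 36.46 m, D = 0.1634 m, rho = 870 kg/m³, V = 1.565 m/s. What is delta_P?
Formula: \Delta P = f \frac{L}{D} \frac{\rho V^2}{2}
delta_P = 0.0464·(36.46/0.1634)·0.5·870·1.565²/1000 = 11.03 kPa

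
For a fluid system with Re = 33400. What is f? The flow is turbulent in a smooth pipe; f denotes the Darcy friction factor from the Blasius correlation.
Formula: f = \frac{0.316}{Re^{0.25}}
f = 0.316/33400^0.25 = 0.02337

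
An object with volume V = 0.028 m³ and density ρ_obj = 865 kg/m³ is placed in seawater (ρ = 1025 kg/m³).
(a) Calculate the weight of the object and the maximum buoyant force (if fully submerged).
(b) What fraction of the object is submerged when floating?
(a) W=rho_obj*g*V=865*9.81*0.028=237.6 N; F_B(max)=rho*g*V=1025*9.81*0.028=281.5 N
(b) Floating fraction=rho_obj/rho=865/1025=0.844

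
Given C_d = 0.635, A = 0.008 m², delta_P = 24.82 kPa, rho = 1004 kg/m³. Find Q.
Formula: Q = C_d A \sqrt{\frac{2 \Delta P}{\rho}}
Q = 0.635·0.008·√(2·(24.82·1000)/1004)·1000 = 35.72 L/s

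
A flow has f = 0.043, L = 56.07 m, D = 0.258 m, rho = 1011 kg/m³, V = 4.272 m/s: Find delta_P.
Formula: \Delta P = f \frac{L}{D} \frac{\rho V^2}{2}
delta_P = 0.043·(56.07/0.258)·0.5·1011·4.272²/1000 = 86.21 kPa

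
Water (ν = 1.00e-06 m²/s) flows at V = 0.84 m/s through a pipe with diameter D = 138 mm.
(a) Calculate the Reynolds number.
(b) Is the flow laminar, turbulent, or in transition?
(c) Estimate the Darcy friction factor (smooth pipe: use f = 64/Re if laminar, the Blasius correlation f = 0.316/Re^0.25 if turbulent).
(a) Re = V·D/ν = 0.84·0.138/1.00e-06 = 115920
(b) Flow regime: turbulent (Re > 4000)
(c) Friction factor: f = 0.316/Re^0.25 = 0.316/115920^0.25 = 0.01713 (Blasius is strictly valid for Re ≲ 1e5; used here as the smooth-pipe estimate the problem specifies)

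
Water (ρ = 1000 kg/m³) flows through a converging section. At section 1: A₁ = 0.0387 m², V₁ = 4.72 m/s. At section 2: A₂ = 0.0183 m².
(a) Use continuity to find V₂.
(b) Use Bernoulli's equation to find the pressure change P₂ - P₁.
(a) Continuity: A₁V₁=A₂V₂ -> V₂=A₁V₁/A₂=0.0387*4.72/0.0183=9.98 m/s
(b) Bernoulli: P₂-P₁=0.5*rho*(V₁^2-V₂^2)/1000=0.5*1000*(4.72^2-9.98^2)/1000=-38.66 kPa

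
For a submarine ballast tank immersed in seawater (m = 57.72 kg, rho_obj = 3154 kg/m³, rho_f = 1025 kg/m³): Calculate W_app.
Formula: W_{app} = mg\left(1 - \frac{\rho_f}{\rho_{obj}}\right)
W_app = 57.72·9.81·(1 − 1025/3154) = 382.2 N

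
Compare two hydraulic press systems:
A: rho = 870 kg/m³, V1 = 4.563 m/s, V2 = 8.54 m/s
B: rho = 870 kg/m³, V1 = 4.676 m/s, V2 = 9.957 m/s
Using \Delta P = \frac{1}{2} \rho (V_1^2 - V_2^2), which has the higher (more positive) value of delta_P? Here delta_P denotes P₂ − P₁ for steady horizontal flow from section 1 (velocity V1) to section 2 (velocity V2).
delta_P(A) = -22.67 kPa, delta_P(B) = -33.62 kPa. Answer: A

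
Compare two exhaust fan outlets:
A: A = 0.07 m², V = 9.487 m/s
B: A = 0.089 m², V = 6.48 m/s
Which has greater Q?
Q(A) = 664.1 L/s, Q(B) = 576.7 L/s. Answer: A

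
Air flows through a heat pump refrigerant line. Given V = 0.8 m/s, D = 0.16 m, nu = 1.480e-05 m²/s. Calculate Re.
Formula: Re = \frac{V D}{\nu}
Re = 0.8·0.16/1.480e-05 = 8649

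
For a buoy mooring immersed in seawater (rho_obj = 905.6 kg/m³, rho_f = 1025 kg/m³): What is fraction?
Formula: f_{sub} = \frac{\rho_{obj}}{\rho_f}
fraction = 905.6/1025 = 0.8835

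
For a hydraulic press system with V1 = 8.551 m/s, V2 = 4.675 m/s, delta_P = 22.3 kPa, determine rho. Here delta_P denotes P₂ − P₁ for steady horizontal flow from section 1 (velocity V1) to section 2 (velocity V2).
Formula: \Delta P = \frac{1}{2} \rho (V_1^2 - V_2^2)
Substituting knowns: 22.3 = 0.5·rho·(8.551² − 4.675²)/1000
Solving for rho: rho = 2·(22.3·1000)/(8.551² − 4.675²) = 870 kg/m³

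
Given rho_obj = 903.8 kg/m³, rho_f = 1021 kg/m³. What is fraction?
Formula: f_{sub} = \frac{\rho_{obj}}{\rho_f}
fraction = 903.8/1021 = 0.8852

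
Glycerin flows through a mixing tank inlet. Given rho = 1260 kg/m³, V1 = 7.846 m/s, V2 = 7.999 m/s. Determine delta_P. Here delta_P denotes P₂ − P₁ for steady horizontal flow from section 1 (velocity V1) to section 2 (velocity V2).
Formula: \Delta P = \frac{1}{2} \rho (V_1^2 - V_2^2)
delta_P = 0.5·1260·(7.846² − 7.999²)/1000 = -1.527 kPa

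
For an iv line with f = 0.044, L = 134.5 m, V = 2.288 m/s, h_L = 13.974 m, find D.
Formula: h_L = f \frac{L}{D} \frac{V^2}{2g}
Substituting knowns: 13.974 = 0.044·(134.5/D)·2.288²/(2·9.81)
Solving for D: D = 0.044·134.5·2.288²/(2·9.81·13.974) = 0.113 m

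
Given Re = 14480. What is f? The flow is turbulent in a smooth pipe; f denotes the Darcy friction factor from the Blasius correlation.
Formula: f = \frac{0.316}{Re^{0.25}}
f = 0.316/14480^0.25 = 0.02881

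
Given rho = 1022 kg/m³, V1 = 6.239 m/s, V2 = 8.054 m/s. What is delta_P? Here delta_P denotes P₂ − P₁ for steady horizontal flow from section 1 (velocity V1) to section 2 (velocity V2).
Formula: \Delta P = \frac{1}{2} \rho (V_1^2 - V_2^2)
delta_P = 0.5·1022·(6.239² − 8.054²)/1000 = -13.26 kPa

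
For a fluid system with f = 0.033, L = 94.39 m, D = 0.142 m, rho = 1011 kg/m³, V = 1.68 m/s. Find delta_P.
Formula: \Delta P = f \frac{L}{D} \frac{\rho V^2}{2}
delta_P = 0.033·(94.39/0.142)·0.5·1011·1.68²/1000 = 31.3 kPa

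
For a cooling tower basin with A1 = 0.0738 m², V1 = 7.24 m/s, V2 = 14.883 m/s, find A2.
Formula: V_2 = \frac{A_1 V_1}{A_2}
Substituting knowns: 14.883 = 0.0738·7.24/A2
Solving for A2: A2 = 0.0738·7.24/14.883 = 0.0359 m²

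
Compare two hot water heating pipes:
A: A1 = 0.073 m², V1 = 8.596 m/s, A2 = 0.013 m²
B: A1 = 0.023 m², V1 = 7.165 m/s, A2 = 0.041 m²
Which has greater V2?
V2(A) = 48.27 m/s, V2(B) = 4.019 m/s. Answer: A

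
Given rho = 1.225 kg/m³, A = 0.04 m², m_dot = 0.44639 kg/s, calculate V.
Formula: \dot{m} = \rho A V
Substituting knowns: 0.44639 = 1.225·0.04·V
Solving for V: V = 0.44639/(1.225·0.04) = 9.11 m/s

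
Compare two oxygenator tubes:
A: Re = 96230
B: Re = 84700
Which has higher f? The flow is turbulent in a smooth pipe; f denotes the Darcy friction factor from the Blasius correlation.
f(A) = 0.01794, f(B) = 0.01852. Answer: B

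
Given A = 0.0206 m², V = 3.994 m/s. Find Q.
Formula: Q = A V
Q = 0.0206·3.994·1000 = 82.28 L/s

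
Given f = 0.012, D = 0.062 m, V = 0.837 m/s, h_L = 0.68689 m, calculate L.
Formula: h_L = f \frac{L}{D} \frac{V^2}{2g}
Substituting knowns: 0.68689 = 0.012·(L/0.062)·0.837²/(2·9.81)
Solving for L: L = 0.68689·2·9.81·0.062/(0.012·0.837²) = 99.39 m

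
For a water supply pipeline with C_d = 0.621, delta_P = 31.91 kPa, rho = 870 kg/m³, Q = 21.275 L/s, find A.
Formula: Q = C_d A \sqrt{\frac{2 \Delta P}{\rho}}
Substituting knowns: 21.275 = 0.621·A·√(2·(31.91·1000)/870)·1000
Solving for A: A = (21.275/1000)/(0.621·√(2·(31.91·1000)/870)) = 0.004 m²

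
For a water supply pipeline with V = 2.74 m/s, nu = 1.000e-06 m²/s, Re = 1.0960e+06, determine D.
Formula: Re = \frac{V D}{\nu}
Substituting knowns: 1.0960e+06 = 2.74·D/1.000e-06
Solving for D: D = 1.0960e+06·1.000e-06/2.74 = 0.4 m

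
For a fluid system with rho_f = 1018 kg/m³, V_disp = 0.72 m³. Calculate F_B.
Formula: F_B = \rho_f g V_{disp}
F_B = 1018·9.81·0.72 = 7190 N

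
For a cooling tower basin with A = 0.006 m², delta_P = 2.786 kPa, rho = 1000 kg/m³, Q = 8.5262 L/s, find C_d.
Formula: Q = C_d A \sqrt{\frac{2 \Delta P}{\rho}}
Substituting knowns: 8.5262 = C_d·0.006·√(2·(2.786·1000)/1000)·1000
Solving for C_d: C_d = (8.5262/1000)/(0.006·√(2·(2.786·1000)/1000)) = 0.602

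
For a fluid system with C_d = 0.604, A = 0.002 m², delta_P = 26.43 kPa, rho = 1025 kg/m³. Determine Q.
Formula: Q = C_d A \sqrt{\frac{2 \Delta P}{\rho}}
Q = 0.604·0.002·√(2·(26.43·1000)/1025)·1000 = 8.675 L/s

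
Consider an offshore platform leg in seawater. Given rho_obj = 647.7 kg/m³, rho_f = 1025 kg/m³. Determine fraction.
Formula: f_{sub} = \frac{\rho_{obj}}{\rho_f}
fraction = 647.7/1025 = 0.6319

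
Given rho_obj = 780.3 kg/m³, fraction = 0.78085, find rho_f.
Formula: f_{sub} = \frac{\rho_{obj}}{\rho_f}
Substituting knowns: 0.78085 = 780.3/rho_f
Solving for rho_f: rho_f = 780.3/0.78085 = 999.3 kg/m³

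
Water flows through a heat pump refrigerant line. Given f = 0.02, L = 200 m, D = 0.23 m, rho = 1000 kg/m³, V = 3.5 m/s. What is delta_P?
Formula: \Delta P = f \frac{L}{D} \frac{\rho V^2}{2}
delta_P = 0.02·(200/0.23)·0.5·1000·3.5²/1000 = 106.5 kPa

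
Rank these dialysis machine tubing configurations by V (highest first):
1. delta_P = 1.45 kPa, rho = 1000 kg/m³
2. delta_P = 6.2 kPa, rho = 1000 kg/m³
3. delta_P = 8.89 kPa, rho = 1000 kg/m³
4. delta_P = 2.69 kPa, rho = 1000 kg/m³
Case 1: V = 1.703 m/s
Case 2: V = 3.521 m/s
Case 3: V = 4.217 m/s
Case 4: V = 2.319 m/s
Ranking (highest first): 3, 2, 4, 1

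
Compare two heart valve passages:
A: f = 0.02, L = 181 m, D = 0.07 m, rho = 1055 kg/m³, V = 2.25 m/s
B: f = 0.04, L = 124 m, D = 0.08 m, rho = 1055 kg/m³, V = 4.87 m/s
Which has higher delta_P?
delta_P(A) = 138.1 kPa, delta_P(B) = 775.7 kPa. Answer: B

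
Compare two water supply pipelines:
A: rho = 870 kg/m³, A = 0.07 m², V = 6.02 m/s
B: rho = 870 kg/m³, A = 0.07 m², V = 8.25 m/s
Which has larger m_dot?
m_dot(A) = 366.6 kg/s, m_dot(B) = 502.4 kg/s. Answer: B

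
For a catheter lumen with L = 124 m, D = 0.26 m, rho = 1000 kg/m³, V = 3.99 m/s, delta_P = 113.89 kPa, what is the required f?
Formula: \Delta P = f \frac{L}{D} \frac{\rho V^2}{2}
Substituting knowns: 113.89 = f·(124/0.26)·0.5·1000·3.99²/1000
Solving for f: f = (113.89·1000)/((124/0.26)·0.5·1000·3.99²) = 0.03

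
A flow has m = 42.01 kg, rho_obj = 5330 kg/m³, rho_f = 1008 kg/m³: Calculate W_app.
Formula: W_{app} = mg\left(1 - \frac{\rho_f}{\rho_{obj}}\right)
W_app = 42.01·9.81·(1 − 1008/5330) = 334.2 N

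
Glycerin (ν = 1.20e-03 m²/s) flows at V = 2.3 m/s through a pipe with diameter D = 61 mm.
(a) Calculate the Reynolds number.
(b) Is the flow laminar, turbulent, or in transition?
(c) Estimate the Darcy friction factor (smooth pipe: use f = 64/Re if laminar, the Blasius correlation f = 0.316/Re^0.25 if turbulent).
(a) Re = V·D/ν = 2.3·0.061/1.20e-03 = 116.92
(b) Flow regime: laminar (Re < 2300)
(c) Friction factor: f = 64/Re = 64/116.92 = 0.5474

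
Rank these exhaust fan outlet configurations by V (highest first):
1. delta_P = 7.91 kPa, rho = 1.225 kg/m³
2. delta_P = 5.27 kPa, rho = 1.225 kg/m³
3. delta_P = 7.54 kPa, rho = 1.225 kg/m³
Case 1: V = 113.6 m/s
Case 2: V = 92.76 m/s
Case 3: V = 111 m/s
Ranking (highest first): 1, 3, 2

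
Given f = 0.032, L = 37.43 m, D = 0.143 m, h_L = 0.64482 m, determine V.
Formula: h_L = f \frac{L}{D} \frac{V^2}{2g}
Substituting knowns: 0.64482 = 0.032·(37.43/0.143)·V²/(2·9.81)
Solving for V: V = √(0.64482·2·9.81/(0.032·(37.43/0.143))) = 1.229 m/s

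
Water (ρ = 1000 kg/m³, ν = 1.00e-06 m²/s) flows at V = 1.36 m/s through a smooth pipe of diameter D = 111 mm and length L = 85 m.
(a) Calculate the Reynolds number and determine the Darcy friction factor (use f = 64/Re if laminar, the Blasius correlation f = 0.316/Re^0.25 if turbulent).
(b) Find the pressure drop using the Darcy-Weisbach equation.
(a) Re = V·D/ν = 1.36·0.111/1.00e-06 = 150960 → turbulent (Re > 4000); f = 0.316/Re^0.25 = 0.316/150960^0.25 = 0.016031 (Blasius is strictly valid for Re ≲ 1e5; used here as the smooth-pipe estimate the problem specifies)
(b) Darcy-Weisbach: ΔP = f·(L/D)·½ρV²/1000 = 0.016031·(85/0.111)·½·1000·1.36²/1000 = 11.35 kPa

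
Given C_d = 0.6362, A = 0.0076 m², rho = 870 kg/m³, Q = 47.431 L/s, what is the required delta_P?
Formula: Q = C_d A \sqrt{\frac{2 \Delta P}{\rho}}
Substituting knowns: 47.431 = 0.6362·0.0076·√(2·(delta_P·1000)/870)·1000
Solving for delta_P: delta_P = ((47.431/1000)/(0.6362·0.0076))²·870/2/1000 = 41.86 kPa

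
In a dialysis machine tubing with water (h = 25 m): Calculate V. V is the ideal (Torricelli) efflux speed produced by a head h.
Formula: V = \sqrt{2 g h}
V = √(2·9.81·25) = 22.15 m/s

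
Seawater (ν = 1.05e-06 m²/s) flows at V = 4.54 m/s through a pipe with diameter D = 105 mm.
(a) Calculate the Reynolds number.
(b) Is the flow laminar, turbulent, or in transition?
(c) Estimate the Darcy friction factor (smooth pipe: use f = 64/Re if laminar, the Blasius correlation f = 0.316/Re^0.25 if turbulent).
(a) Re = V·D/ν = 4.54·0.105/1.05e-06 = 454000
(b) Flow regime: turbulent (Re > 4000)
(c) Friction factor: f = 0.316/Re^0.25 = 0.316/454000^0.25 = 0.01217 (Blasius is strictly valid for Re ≲ 1e5; used here as the smooth-pipe estimate the problem specifies)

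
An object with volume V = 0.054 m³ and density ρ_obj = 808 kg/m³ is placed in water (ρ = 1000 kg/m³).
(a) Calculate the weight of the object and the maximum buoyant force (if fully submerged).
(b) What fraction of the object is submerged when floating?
(a) W=rho_obj*g*V=808*9.81*0.054=428.0 N; F_B(max)=rho*g*V=1000*9.81*0.054=529.7 N
(b) Floating fraction=rho_obj/rho=808/1000=0.808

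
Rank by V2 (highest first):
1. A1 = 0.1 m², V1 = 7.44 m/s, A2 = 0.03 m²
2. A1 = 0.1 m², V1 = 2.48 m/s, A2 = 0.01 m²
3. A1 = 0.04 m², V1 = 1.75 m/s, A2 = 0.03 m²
Case 1: V2 = 24.8 m/s
Case 2: V2 = 24.8 m/s
Case 3: V2 = 2.333 m/s
Ranking (highest first): 1, 2, 3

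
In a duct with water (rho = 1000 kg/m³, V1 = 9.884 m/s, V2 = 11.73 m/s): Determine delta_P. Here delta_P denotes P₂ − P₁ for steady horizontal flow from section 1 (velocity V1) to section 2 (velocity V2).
Formula: \Delta P = \frac{1}{2} \rho (V_1^2 - V_2^2)
delta_P = 0.5·1000·(9.884² − 11.73²)/1000 = -19.95 kPa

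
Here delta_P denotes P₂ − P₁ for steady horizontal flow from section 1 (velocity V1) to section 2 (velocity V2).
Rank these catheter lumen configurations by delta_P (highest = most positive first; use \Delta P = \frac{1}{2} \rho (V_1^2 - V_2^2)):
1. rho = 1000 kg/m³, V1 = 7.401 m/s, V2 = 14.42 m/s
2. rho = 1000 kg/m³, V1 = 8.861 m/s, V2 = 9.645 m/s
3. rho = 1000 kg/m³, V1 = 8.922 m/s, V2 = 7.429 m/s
Case 1: delta_P = -76.58 kPa
Case 2: delta_P = -7.254 kPa
Case 3: delta_P = 12.21 kPa
Ranking (highest first): 3, 2, 1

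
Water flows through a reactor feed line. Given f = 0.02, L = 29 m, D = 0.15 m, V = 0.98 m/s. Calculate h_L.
Formula: h_L = f \frac{L}{D} \frac{V^2}{2g}
h_L = 0.02·(29/0.15)·0.98²/(2·9.81) = 0.1893 m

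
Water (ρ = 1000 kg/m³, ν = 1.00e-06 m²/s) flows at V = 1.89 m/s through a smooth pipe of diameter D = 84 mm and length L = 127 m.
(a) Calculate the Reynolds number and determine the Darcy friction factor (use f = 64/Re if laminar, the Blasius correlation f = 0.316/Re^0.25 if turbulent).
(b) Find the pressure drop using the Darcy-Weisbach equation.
(a) Re = V·D/ν = 1.89·0.084/1.00e-06 = 158760 → turbulent (Re > 4000); f = 0.316/Re^0.25 = 0.316/158760^0.25 = 0.015831 (Blasius is strictly valid for Re ≲ 1e5; used here as the smooth-pipe estimate the problem specifies)
(b) Darcy-Weisbach: ΔP = f·(L/D)·½ρV²/1000 = 0.015831·(127/0.084)·½·1000·1.89²/1000 = 42.75 kPa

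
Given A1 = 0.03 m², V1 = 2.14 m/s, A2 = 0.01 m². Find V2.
Formula: V_2 = \frac{A_1 V_1}{A_2}
V2 = 0.03·2.14/0.01 = 6.42 m/s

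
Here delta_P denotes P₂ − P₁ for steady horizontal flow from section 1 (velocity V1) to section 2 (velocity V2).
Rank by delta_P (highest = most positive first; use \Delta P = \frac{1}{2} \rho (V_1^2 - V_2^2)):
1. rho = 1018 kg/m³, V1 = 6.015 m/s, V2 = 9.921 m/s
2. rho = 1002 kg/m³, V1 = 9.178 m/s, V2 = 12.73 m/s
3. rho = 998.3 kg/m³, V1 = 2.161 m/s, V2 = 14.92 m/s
Case 1: delta_P = -31.68 kPa
Case 2: delta_P = -38.99 kPa
Case 3: delta_P = -108.8 kPa
Ranking (highest first): 1, 2, 3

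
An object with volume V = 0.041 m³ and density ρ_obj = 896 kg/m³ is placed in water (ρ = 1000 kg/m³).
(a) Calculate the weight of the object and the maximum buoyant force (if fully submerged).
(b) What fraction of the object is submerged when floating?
(a) W=rho_obj*g*V=896*9.81*0.041=360.4 N; F_B(max)=rho*g*V=1000*9.81*0.041=402.2 N
(b) Floating fraction=rho_obj/rho=896/1000=0.896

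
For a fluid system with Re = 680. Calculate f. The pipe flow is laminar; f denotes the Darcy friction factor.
Formula: f = \frac{64}{Re}
f = 64/680 = 0.09412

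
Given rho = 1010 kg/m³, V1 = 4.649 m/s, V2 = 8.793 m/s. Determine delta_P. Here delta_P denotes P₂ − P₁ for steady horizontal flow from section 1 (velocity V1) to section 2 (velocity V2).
Formula: \Delta P = \frac{1}{2} \rho (V_1^2 - V_2^2)
delta_P = 0.5·1010·(4.649² − 8.793²)/1000 = -28.13 kPa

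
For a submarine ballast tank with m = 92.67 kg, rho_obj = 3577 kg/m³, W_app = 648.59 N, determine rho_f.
Formula: W_{app} = mg\left(1 - \frac{\rho_f}{\rho_{obj}}\right)
Substituting knowns: 648.59 = 92.67·9.81·(1 − rho_f/3577)
Solving for rho_f: rho_f = 3577·(1 − 648.59/(92.67·9.81)) = 1025 kg/m³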